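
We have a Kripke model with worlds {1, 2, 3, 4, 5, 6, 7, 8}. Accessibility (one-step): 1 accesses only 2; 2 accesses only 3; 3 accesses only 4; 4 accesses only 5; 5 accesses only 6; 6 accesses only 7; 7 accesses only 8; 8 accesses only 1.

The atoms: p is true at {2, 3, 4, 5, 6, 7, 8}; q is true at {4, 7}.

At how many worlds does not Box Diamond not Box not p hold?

1: Box Diamond not Box not p is T. ✗
2: Box Diamond not Box not p is T. ✗
3: Box Diamond not Box not p is T. ✗
4: Box Diamond not Box not p is T. ✗
5: Box Diamond not Box not p is T. ✗
6: Box Diamond not Box not p is F. ✓
7: Box Diamond not Box not p is T. ✗
8: Box Diamond not Box not p is T. ✗
Satisfying worlds: {6}.

1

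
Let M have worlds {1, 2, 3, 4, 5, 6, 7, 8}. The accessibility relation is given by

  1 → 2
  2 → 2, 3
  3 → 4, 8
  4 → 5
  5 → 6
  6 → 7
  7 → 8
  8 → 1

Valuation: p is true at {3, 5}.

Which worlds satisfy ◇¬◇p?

{2, 3, 4, 5, 6, 7, 8}

1: successors {2}; ¬◇p there: 2:F. ✗
2: successors {2, 3}; ¬◇p there: 2:F, 3:T. ✓
3: successors {4, 8}; ¬◇p there: 4:F, 8:T. ✓
4: successors {5}; ¬◇p there: 5:T. ✓
5: successors {6}; ¬◇p there: 6:T. ✓
6: successors {7}; ¬◇p there: 7:T. ✓
7: successors {8}; ¬◇p there: 8:T. ✓
8: successors {1}; ¬◇p there: 1:T. ✓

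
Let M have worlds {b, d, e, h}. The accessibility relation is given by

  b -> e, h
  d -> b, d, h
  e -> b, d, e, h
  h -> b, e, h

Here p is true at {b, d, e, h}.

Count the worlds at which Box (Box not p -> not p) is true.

4

b: successors {e, h}; Box not p -> not p there: e:T, h:T. ✓
d: successors {b, d, h}; Box not p -> not p there: b:T, d:T, h:T. ✓
e: successors {b, d, e, h}; Box not p -> not p there: b:T, d:T, e:T, h:T. ✓
h: successors {b, e, h}; Box not p -> not p there: b:T, e:T, h:T. ✓
Satisfying worlds: {b, d, e, h}.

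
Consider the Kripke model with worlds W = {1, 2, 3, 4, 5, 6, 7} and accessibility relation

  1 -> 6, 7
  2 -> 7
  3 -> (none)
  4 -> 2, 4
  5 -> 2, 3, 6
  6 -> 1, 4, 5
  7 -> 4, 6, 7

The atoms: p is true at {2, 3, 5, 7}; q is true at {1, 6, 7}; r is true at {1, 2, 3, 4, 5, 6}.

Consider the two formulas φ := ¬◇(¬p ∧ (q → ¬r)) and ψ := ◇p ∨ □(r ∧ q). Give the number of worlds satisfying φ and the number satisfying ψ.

For ¬◇(¬p ∧ (q → ¬r)):
1: ◇(¬p ∧ (q → ¬r)) is F. ✓
2: ◇(¬p ∧ (q → ¬r)) is F. ✓
3: ◇(¬p ∧ (q → ¬r)) is F. ✓
4: ◇(¬p ∧ (q → ¬r)) is T. ✗
5: ◇(¬p ∧ (q → ¬r)) is F. ✓
6: ◇(¬p ∧ (q → ¬r)) is T. ✗
7: ◇(¬p ∧ (q → ¬r)) is T. ✗
— 4 worlds.
For ◇p ∨ □(r ∧ q):
1: ◇p is T, □(r ∧ q) is F. ✓
2: ◇p is T, □(r ∧ q) is F. ✓
3: ◇p is F, □(r ∧ q) is T. ✓
4: ◇p is T, □(r ∧ q) is F. ✓
5: ◇p is T, □(r ∧ q) is F. ✓
6: ◇p is T, □(r ∧ q) is F. ✓
7: ◇p is T, □(r ∧ q) is F. ✓
— 7 worlds.

4 and 7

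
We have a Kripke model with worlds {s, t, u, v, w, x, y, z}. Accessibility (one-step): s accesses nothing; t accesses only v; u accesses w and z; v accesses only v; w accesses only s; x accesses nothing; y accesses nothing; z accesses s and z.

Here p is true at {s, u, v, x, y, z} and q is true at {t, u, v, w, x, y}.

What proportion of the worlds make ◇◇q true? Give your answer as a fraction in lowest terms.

1/4

s: no successors, so ◇◇q fails. ✗
t: successors {v}; ◇q there: v:T. ✓
u: successors {w, z}; ◇q there: w:F, z:F. ✗
v: successors {v}; ◇q there: v:T. ✓
w: successors {s}; ◇q there: s:F. ✗
x: no successors, so ◇◇q fails. ✗
y: no successors, so ◇◇q fails. ✗
z: successors {s, z}; ◇q there: s:F, z:F. ✗
That's 2 of 8 worlds, so 2/8 = 1/4.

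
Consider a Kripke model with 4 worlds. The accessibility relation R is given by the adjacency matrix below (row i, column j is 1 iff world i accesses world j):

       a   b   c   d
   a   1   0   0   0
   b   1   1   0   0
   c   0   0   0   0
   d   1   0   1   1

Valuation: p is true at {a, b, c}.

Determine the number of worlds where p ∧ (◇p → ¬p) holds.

1

a: p is T, ◇p → ¬p is F. ✗
b: p is T, ◇p → ¬p is F. ✗
c: p is T, ◇p → ¬p is T. ✓
d: p is F, ◇p → ¬p is T. ✗
Satisfying worlds: {c}.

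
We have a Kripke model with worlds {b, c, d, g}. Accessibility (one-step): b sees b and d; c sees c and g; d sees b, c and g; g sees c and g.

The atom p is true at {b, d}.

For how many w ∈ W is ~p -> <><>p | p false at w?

b: ~p is F, <><>p | p is T. ✓
c: ~p is T, <><>p | p is F. ✗
d: ~p is F, <><>p | p is T. ✓
g: ~p is T, <><>p | p is F. ✗
Satisfying worlds: {b, d}.
So ~p -> <><>p | p fails at the other 2 worlds.

2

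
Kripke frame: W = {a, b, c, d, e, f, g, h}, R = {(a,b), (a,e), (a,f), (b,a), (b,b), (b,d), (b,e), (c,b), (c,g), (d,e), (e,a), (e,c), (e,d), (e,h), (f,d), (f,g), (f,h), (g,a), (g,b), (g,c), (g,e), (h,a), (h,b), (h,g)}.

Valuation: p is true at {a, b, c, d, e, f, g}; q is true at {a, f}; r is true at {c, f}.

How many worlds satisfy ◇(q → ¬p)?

8

a: successors {b, e, f}; q → ¬p there: b:T, e:T, f:F. ✓
b: successors {a, b, d, e}; q → ¬p there: a:F, b:T, d:T, e:T. ✓
c: successors {b, g}; q → ¬p there: b:T, g:T. ✓
d: successors {e}; q → ¬p there: e:T. ✓
e: successors {a, c, d, h}; q → ¬p there: a:F, c:T, d:T, h:T. ✓
f: successors {d, g, h}; q → ¬p there: d:T, g:T, h:T. ✓
g: successors {a, b, c, e}; q → ¬p there: a:F, b:T, c:T, e:T. ✓
h: successors {a, b, g}; q → ¬p there: a:F, b:T, g:T. ✓
Satisfying worlds: {a, b, c, d, e, f, g, h}.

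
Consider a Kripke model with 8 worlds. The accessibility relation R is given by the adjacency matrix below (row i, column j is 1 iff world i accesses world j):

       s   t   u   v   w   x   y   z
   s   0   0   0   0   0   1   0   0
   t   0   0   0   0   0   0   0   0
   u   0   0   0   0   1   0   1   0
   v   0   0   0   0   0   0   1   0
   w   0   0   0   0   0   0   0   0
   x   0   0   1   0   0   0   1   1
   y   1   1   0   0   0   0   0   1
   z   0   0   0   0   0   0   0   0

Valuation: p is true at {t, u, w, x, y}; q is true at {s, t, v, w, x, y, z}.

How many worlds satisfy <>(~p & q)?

s: successors {x}; ~p & q there: x:F. ✗
t: no successors, so <>(~p & q) fails. ✗
u: successors {w, y}; ~p & q there: w:F, y:F. ✗
v: successors {y}; ~p & q there: y:F. ✗
w: no successors, so <>(~p & q) fails. ✗
x: successors {u, y, z}; ~p & q there: u:F, y:F, z:T. ✓
y: successors {s, t, z}; ~p & q there: s:T, t:F, z:T. ✓
z: no successors, so <>(~p & q) fails. ✗
Satisfying worlds: {x, y}.

2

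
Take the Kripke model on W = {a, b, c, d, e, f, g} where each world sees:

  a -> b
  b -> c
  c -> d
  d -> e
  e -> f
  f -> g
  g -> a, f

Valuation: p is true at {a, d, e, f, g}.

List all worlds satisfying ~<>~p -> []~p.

a: ~<>~p is F, []~p is T. ✓
b: ~<>~p is F, []~p is T. ✓
c: ~<>~p is T, []~p is F. ✗
d: ~<>~p is T, []~p is F. ✗
e: ~<>~p is T, []~p is F. ✗
f: ~<>~p is T, []~p is F. ✗
g: ~<>~p is T, []~p is F. ✗

{a, b}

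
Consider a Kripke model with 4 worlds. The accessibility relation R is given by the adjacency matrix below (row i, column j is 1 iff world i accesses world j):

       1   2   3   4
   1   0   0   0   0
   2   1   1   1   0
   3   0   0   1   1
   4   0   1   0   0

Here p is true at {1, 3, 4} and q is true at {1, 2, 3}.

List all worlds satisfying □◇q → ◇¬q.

{2, 3}

1: □◇q is T, ◇¬q is F. ✗
2: □◇q is F, ◇¬q is F. ✓
3: □◇q is T, ◇¬q is T. ✓
4: □◇q is T, ◇¬q is F. ✗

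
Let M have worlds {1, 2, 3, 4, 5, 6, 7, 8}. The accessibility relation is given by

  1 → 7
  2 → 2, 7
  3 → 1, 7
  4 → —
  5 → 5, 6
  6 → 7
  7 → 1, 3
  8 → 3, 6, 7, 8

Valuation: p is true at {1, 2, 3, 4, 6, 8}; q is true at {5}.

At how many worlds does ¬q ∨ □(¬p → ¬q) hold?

1: ¬q is T, □(¬p → ¬q) is T. ✓
2: ¬q is T, □(¬p → ¬q) is T. ✓
3: ¬q is T, □(¬p → ¬q) is T. ✓
4: ¬q is T, □(¬p → ¬q) is T. ✓
5: ¬q is F, □(¬p → ¬q) is F. ✗
6: ¬q is T, □(¬p → ¬q) is T. ✓
7: ¬q is T, □(¬p → ¬q) is T. ✓
8: ¬q is T, □(¬p → ¬q) is T. ✓
Satisfying worlds: {1, 2, 3, 4, 6, 7, 8}.

7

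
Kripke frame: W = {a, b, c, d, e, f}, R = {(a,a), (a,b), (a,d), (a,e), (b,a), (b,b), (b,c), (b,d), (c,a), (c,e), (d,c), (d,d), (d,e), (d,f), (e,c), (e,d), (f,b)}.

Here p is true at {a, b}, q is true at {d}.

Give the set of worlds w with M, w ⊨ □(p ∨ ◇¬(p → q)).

a: successors {a, b, d, e}; p ∨ ◇¬(p → q) there: a:T, b:T, d:F, e:F. ✗
b: successors {a, b, c, d}; p ∨ ◇¬(p → q) there: a:T, b:T, c:T, d:F. ✗
c: successors {a, e}; p ∨ ◇¬(p → q) there: a:T, e:F. ✗
d: successors {c, d, e, f}; p ∨ ◇¬(p → q) there: c:T, d:F, e:F, f:T. ✗
e: successors {c, d}; p ∨ ◇¬(p → q) there: c:T, d:F. ✗
f: successors {b}; p ∨ ◇¬(p → q) there: b:T. ✓

{f}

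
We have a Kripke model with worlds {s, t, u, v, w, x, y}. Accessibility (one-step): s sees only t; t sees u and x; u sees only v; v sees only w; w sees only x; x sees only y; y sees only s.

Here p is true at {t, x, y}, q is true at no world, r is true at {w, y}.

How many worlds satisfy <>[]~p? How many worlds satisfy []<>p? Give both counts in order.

For <>[]~p:
s: successors {t}; []~p there: t:F. ✗
t: successors {u, x}; []~p there: u:T, x:F. ✓
u: successors {v}; []~p there: v:T. ✓
v: successors {w}; []~p there: w:F. ✗
w: successors {x}; []~p there: x:F. ✗
x: successors {y}; []~p there: y:T. ✓
y: successors {s}; []~p there: s:F. ✗
— 3 worlds.
For []<>p:
s: successors {t}; <>p there: t:T. ✓
t: successors {u, x}; <>p there: u:F, x:T. ✗
u: successors {v}; <>p there: v:F. ✗
v: successors {w}; <>p there: w:T. ✓
w: successors {x}; <>p there: x:T. ✓
x: successors {y}; <>p there: y:F. ✗
y: successors {s}; <>p there: s:T. ✓
— 4 worlds.

3 and 4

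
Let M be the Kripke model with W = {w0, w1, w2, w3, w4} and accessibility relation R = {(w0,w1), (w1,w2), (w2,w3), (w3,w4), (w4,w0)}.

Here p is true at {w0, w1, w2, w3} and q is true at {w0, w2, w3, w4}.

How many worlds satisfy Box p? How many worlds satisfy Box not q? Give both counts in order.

4 and 1

For Box p:
w0: successors {w1}; p there: w1:T. ✓
w1: successors {w2}; p there: w2:T. ✓
w2: successors {w3}; p there: w3:T. ✓
w3: successors {w4}; p there: w4:F. ✗
w4: successors {w0}; p there: w0:T. ✓
— 4 worlds.
For Box not q:
w0: successors {w1}; not q there: w1:T. ✓
w1: successors {w2}; not q there: w2:F. ✗
w2: successors {w3}; not q there: w3:F. ✗
w3: successors {w4}; not q there: w4:F. ✗
w4: successors {w0}; not q there: w0:F. ✗
— 1 world.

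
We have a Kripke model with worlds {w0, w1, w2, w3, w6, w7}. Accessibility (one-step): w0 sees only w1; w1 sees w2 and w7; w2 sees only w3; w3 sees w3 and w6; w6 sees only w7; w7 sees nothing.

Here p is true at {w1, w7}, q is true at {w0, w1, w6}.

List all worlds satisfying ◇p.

{w0, w1, w6}

w0: successors {w1}; p there: w1:T. ✓
w1: successors {w2, w7}; p there: w2:F, w7:T. ✓
w2: successors {w3}; p there: w3:F. ✗
w3: successors {w3, w6}; p there: w3:F, w6:F. ✗
w6: successors {w7}; p there: w7:T. ✓
w7: no successors, so ◇p fails. ✗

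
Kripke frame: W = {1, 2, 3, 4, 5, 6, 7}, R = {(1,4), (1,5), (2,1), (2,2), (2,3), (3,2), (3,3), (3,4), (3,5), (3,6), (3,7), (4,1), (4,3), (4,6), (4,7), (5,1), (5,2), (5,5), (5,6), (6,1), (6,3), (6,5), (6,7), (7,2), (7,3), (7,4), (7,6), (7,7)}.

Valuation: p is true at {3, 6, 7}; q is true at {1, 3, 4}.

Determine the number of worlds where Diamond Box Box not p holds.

0

1: successors {4, 5}; Box Box not p there: 4:F, 5:F. ✗
2: successors {1, 2, 3}; Box Box not p there: 1:F, 2:F, 3:F. ✗
3: successors {2, 3, 4, 5, 6, 7}; Box Box not p there: 2:F, 3:F, 4:F, 5:F, 6:F, 7:F. ✗
4: successors {1, 3, 6, 7}; Box Box not p there: 1:F, 3:F, 6:F, 7:F. ✗
5: successors {1, 2, 5, 6}; Box Box not p there: 1:F, 2:F, 5:F, 6:F. ✗
6: successors {1, 3, 5, 7}; Box Box not p there: 1:F, 3:F, 5:F, 7:F. ✗
7: successors {2, 3, 4, 6, 7}; Box Box not p there: 2:F, 3:F, 4:F, 6:F, 7:F. ✗
Satisfying worlds: ∅.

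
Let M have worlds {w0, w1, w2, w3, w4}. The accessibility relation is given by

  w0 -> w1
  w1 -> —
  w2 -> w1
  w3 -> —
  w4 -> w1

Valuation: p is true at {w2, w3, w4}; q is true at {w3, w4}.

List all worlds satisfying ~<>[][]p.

w0: <>[][]p is T. ✗
w1: <>[][]p is F. ✓
w2: <>[][]p is T. ✗
w3: <>[][]p is F. ✓
w4: <>[][]p is T. ✗

{w1, w3}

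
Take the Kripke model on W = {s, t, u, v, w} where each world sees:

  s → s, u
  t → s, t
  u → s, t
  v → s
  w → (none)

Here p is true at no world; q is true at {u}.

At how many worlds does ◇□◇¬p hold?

s: successors {s, u}; □◇¬p there: s:T, u:T. ✓
t: successors {s, t}; □◇¬p there: s:T, t:T. ✓
u: successors {s, t}; □◇¬p there: s:T, t:T. ✓
v: successors {s}; □◇¬p there: s:T. ✓
w: no successors, so ◇□◇¬p fails. ✗
Satisfying worlds: {s, t, u, v}.

4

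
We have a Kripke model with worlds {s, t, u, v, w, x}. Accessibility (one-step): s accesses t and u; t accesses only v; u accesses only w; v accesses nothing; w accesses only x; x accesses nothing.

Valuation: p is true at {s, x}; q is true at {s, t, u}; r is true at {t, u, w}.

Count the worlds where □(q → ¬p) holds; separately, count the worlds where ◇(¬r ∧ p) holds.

6 and 1

For □(q → ¬p):
s: successors {t, u}; q → ¬p there: t:T, u:T. ✓
t: successors {v}; q → ¬p there: v:T. ✓
u: successors {w}; q → ¬p there: w:T. ✓
v: no successors, so □(q → ¬p) holds vacuously. ✓
w: successors {x}; q → ¬p there: x:T. ✓
x: no successors, so □(q → ¬p) holds vacuously. ✓
— 6 worlds.
For ◇(¬r ∧ p):
s: successors {t, u}; ¬r ∧ p there: t:F, u:F. ✗
t: successors {v}; ¬r ∧ p there: v:F. ✗
u: successors {w}; ¬r ∧ p there: w:F. ✗
v: no successors, so ◇(¬r ∧ p) fails. ✗
w: successors {x}; ¬r ∧ p there: x:T. ✓
x: no successors, so ◇(¬r ∧ p) fails. ✗
— 1 world.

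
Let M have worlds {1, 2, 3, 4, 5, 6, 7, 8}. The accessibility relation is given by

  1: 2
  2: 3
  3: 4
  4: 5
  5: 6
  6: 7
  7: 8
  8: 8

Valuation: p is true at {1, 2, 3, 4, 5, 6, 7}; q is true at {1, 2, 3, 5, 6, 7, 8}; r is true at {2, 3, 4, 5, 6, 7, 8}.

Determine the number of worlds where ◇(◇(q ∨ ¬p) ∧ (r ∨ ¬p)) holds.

7

1: successors {2}; ◇(q ∨ ¬p) ∧ (r ∨ ¬p) there: 2:T. ✓
2: successors {3}; ◇(q ∨ ¬p) ∧ (r ∨ ¬p) there: 3:F. ✗
3: successors {4}; ◇(q ∨ ¬p) ∧ (r ∨ ¬p) there: 4:T. ✓
4: successors {5}; ◇(q ∨ ¬p) ∧ (r ∨ ¬p) there: 5:T. ✓
5: successors {6}; ◇(q ∨ ¬p) ∧ (r ∨ ¬p) there: 6:T. ✓
6: successors {7}; ◇(q ∨ ¬p) ∧ (r ∨ ¬p) there: 7:T. ✓
7: successors {8}; ◇(q ∨ ¬p) ∧ (r ∨ ¬p) there: 8:T. ✓
8: successors {8}; ◇(q ∨ ¬p) ∧ (r ∨ ¬p) there: 8:T. ✓
Satisfying worlds: {1, 3, 4, 5, 6, 7, 8}.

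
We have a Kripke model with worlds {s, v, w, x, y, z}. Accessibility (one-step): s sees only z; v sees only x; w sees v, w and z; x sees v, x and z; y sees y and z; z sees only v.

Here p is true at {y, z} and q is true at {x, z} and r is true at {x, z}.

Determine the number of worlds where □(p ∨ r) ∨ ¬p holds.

5

s: □(p ∨ r) is T, ¬p is T. ✓
v: □(p ∨ r) is T, ¬p is T. ✓
w: □(p ∨ r) is F, ¬p is T. ✓
x: □(p ∨ r) is F, ¬p is T. ✓
y: □(p ∨ r) is T, ¬p is F. ✓
z: □(p ∨ r) is F, ¬p is F. ✗
Satisfying worlds: {s, v, w, x, y}.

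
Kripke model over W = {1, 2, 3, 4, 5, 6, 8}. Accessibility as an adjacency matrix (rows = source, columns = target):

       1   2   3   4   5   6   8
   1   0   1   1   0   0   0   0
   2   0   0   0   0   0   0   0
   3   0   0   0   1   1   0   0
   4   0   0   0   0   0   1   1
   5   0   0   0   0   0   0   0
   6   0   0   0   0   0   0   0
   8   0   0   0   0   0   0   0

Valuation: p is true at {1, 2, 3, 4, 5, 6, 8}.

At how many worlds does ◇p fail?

4

1: successors {2, 3}; p there: 2:T, 3:T. ✓
2: no successors, so ◇p fails. ✗
3: successors {4, 5}; p there: 4:T, 5:T. ✓
4: successors {6, 8}; p there: 6:T, 8:T. ✓
5: no successors, so ◇p fails. ✗
6: no successors, so ◇p fails. ✗
8: no successors, so ◇p fails. ✗
Satisfying worlds: {1, 3, 4}.
So ◇p fails at the other 4 worlds.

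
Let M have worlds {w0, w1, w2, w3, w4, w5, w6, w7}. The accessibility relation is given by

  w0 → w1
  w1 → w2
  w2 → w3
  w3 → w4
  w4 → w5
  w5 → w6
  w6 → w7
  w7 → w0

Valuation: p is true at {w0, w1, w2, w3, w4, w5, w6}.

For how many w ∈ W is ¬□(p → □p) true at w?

w0: □(p → □p) is T. ✗
w1: □(p → □p) is T. ✗
w2: □(p → □p) is T. ✗
w3: □(p → □p) is T. ✗
w4: □(p → □p) is T. ✗
w5: □(p → □p) is F. ✓
w6: □(p → □p) is T. ✗
w7: □(p → □p) is T. ✗
Satisfying worlds: {w5}.

1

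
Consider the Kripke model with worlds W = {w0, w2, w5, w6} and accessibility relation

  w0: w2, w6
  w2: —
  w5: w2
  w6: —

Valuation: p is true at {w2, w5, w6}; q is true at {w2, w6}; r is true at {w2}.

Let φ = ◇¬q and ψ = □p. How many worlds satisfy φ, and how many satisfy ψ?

0 and 4

For ◇¬q:
w0: successors {w2, w6}; ¬q there: w2:F, w6:F. ✗
w2: no successors, so ◇¬q fails. ✗
w5: successors {w2}; ¬q there: w2:F. ✗
w6: no successors, so ◇¬q fails. ✗
— 0 worlds.
For □p:
w0: successors {w2, w6}; p there: w2:T, w6:T. ✓
w2: no successors, so □p holds vacuously. ✓
w5: successors {w2}; p there: w2:T. ✓
w6: no successors, so □p holds vacuously. ✓
— 4 worlds.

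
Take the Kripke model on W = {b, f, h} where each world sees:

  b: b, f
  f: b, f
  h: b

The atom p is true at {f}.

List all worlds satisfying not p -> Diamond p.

{b, f}

b: not p is T, Diamond p is T. ✓
f: not p is F, Diamond p is T. ✓
h: not p is T, Diamond p is F. ✗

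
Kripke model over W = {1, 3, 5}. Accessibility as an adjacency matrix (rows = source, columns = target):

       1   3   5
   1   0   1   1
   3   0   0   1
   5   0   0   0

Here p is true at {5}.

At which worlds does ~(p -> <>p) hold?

{5}

1: p -> <>p is T. ✗
3: p -> <>p is T. ✗
5: p -> <>p is F. ✓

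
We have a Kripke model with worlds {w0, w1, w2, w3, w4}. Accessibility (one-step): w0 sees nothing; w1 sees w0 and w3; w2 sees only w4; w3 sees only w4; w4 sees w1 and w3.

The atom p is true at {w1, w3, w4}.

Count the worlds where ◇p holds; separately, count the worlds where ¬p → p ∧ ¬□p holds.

For ◇p:
w0: no successors, so ◇p fails. ✗
w1: successors {w0, w3}; p there: w0:F, w3:T. ✓
w2: successors {w4}; p there: w4:T. ✓
w3: successors {w4}; p there: w4:T. ✓
w4: successors {w1, w3}; p there: w1:T, w3:T. ✓
— 4 worlds.
For ¬p → p ∧ ¬□p:
w0: ¬p is T, p ∧ ¬□p is F. ✗
w1: ¬p is F, p ∧ ¬□p is T. ✓
w2: ¬p is T, p ∧ ¬□p is F. ✗
w3: ¬p is F, p ∧ ¬□p is F. ✓
w4: ¬p is F, p ∧ ¬□p is F. ✓
— 3 worlds.

4 and 3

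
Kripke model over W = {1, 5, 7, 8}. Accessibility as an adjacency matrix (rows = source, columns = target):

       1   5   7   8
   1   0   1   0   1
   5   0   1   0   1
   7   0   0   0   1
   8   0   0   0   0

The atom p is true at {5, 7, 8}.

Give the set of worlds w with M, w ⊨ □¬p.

1: successors {5, 8}; ¬p there: 5:F, 8:F. ✗
5: successors {5, 8}; ¬p there: 5:F, 8:F. ✗
7: successors {8}; ¬p there: 8:F. ✗
8: no successors, so □¬p holds vacuously. ✓

{8}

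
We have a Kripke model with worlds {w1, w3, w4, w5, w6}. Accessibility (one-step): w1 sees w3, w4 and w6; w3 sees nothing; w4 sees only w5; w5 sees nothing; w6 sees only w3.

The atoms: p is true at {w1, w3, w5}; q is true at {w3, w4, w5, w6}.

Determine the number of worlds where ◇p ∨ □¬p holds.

5

w1: ◇p is T, □¬p is F. ✓
w3: ◇p is F, □¬p is T. ✓
w4: ◇p is T, □¬p is F. ✓
w5: ◇p is F, □¬p is T. ✓
w6: ◇p is T, □¬p is F. ✓
Satisfying worlds: {w1, w3, w4, w5, w6}.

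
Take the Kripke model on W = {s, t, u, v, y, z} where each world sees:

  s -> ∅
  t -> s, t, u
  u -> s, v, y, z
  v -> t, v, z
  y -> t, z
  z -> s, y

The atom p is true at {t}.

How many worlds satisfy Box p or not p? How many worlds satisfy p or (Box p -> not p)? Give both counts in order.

5 and 6

For Box p or not p:
s: Box p is T, not p is T. ✓
t: Box p is F, not p is F. ✗
u: Box p is F, not p is T. ✓
v: Box p is F, not p is T. ✓
y: Box p is F, not p is T. ✓
z: Box p is F, not p is T. ✓
— 5 worlds.
For p or (Box p -> not p):
s: p is F, Box p -> not p is T. ✓
t: p is T, Box p -> not p is T. ✓
u: p is F, Box p -> not p is T. ✓
v: p is F, Box p -> not p is T. ✓
y: p is F, Box p -> not p is T. ✓
z: p is F, Box p -> not p is T. ✓
— 6 worlds.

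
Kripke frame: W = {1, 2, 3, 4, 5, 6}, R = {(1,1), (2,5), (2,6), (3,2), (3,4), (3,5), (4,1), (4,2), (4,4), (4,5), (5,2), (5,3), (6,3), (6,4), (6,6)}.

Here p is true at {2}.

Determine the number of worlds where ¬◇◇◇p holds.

1: ◇◇◇p is F. ✓
2: ◇◇◇p is T. ✗
3: ◇◇◇p is T. ✗
4: ◇◇◇p is T. ✗
5: ◇◇◇p is T. ✗
6: ◇◇◇p is T. ✗
Satisfying worlds: {1}.

1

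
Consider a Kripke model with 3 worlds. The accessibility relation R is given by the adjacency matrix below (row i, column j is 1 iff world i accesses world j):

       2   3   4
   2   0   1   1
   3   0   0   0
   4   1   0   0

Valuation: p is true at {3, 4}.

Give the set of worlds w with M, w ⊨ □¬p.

{3, 4}

2: successors {3, 4}; ¬p there: 3:F, 4:F. ✗
3: no successors, so □¬p holds vacuously. ✓
4: successors {2}; ¬p there: 2:T. ✓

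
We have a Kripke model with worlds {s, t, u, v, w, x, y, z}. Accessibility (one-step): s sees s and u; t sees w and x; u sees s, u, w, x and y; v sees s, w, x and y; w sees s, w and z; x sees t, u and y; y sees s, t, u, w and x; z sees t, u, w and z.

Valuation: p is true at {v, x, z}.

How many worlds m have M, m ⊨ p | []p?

s: p is F, []p is F. ✗
t: p is F, []p is F. ✗
u: p is F, []p is F. ✗
v: p is T, []p is F. ✓
w: p is F, []p is F. ✗
x: p is T, []p is F. ✓
y: p is F, []p is F. ✗
z: p is T, []p is F. ✓
Satisfying worlds: {v, x, z}.

3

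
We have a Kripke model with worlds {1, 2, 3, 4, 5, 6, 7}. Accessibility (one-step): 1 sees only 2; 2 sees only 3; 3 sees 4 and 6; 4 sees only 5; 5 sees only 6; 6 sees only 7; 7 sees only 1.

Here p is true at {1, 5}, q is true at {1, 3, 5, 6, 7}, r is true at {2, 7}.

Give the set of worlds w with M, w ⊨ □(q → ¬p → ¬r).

{1, 2, 3, 4, 5, 7}

1: successors {2}; q → ¬p → ¬r there: 2:T. ✓
2: successors {3}; q → ¬p → ¬r there: 3:T. ✓
3: successors {4, 6}; q → ¬p → ¬r there: 4:T, 6:T. ✓
4: successors {5}; q → ¬p → ¬r there: 5:T. ✓
5: successors {6}; q → ¬p → ¬r there: 6:T. ✓
6: successors {7}; q → ¬p → ¬r there: 7:F. ✗
7: successors {1}; q → ¬p → ¬r there: 1:T. ✓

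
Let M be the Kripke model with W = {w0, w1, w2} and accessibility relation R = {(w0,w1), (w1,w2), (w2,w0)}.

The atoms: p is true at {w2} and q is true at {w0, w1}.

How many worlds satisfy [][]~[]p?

2

w0: successors {w1}; []~[]p there: w1:T. ✓
w1: successors {w2}; []~[]p there: w2:T. ✓
w2: successors {w0}; []~[]p there: w0:F. ✗
Satisfying worlds: {w0, w1}.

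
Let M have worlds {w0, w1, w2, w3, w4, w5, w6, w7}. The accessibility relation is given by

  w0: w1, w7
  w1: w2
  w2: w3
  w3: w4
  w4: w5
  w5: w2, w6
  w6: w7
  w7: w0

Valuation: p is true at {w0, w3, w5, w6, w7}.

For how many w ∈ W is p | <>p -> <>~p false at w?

w0: p | <>p is T, <>~p is T. ✓
w1: p | <>p is F, <>~p is T. ✓
w2: p | <>p is T, <>~p is F. ✗
w3: p | <>p is T, <>~p is T. ✓
w4: p | <>p is T, <>~p is F. ✗
w5: p | <>p is T, <>~p is T. ✓
w6: p | <>p is T, <>~p is F. ✗
w7: p | <>p is T, <>~p is F. ✗
Satisfying worlds: {w0, w1, w3, w5}.
So p | <>p -> <>~p fails at the other 4 worlds.

4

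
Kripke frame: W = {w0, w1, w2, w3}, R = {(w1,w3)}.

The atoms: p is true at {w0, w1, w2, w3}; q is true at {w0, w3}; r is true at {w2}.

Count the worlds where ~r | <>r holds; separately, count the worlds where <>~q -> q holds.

3 and 4

For ~r | <>r:
w0: ~r is T, <>r is F. ✓
w1: ~r is T, <>r is F. ✓
w2: ~r is F, <>r is F. ✗
w3: ~r is T, <>r is F. ✓
— 3 worlds.
For <>~q -> q:
w0: <>~q is F, q is T. ✓
w1: <>~q is F, q is F. ✓
w2: <>~q is F, q is F. ✓
w3: <>~q is F, q is T. ✓
— 4 worlds.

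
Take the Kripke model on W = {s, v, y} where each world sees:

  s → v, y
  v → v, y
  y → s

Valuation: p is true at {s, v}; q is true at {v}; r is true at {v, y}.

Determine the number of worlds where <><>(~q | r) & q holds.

1

s: <><>(~q | r) is T, q is F. ✗
v: <><>(~q | r) is T, q is T. ✓
y: <><>(~q | r) is T, q is F. ✗
Satisfying worlds: {v}.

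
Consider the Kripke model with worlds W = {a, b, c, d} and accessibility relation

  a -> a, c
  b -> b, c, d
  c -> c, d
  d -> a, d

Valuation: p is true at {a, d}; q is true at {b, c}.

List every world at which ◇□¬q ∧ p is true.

a: ◇□¬q is F, p is T. ✗
b: ◇□¬q is T, p is F. ✗
c: ◇□¬q is T, p is F. ✗
d: ◇□¬q is T, p is T. ✓

{d}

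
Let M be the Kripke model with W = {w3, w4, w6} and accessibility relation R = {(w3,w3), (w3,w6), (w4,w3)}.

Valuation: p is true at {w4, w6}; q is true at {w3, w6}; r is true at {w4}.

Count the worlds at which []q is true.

w3: successors {w3, w6}; q there: w3:T, w6:T. ✓
w4: successors {w3}; q there: w3:T. ✓
w6: no successors, so []q holds vacuously. ✓
Satisfying worlds: {w3, w4, w6}.

3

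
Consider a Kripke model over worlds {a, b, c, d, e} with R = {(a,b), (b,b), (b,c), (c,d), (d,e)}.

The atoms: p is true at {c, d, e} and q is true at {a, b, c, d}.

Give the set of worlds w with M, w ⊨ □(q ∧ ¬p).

a: successors {b}; q ∧ ¬p there: b:T. ✓
b: successors {b, c}; q ∧ ¬p there: b:T, c:F. ✗
c: successors {d}; q ∧ ¬p there: d:F. ✗
d: successors {e}; q ∧ ¬p there: e:F. ✗
e: no successors, so □(q ∧ ¬p) holds vacuously. ✓

{a, e}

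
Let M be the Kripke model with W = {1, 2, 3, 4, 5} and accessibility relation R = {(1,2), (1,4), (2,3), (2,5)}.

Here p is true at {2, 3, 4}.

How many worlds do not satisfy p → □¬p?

1

1: p is F, □¬p is F. ✓
2: p is T, □¬p is F. ✗
3: p is T, □¬p is T. ✓
4: p is T, □¬p is T. ✓
5: p is F, □¬p is T. ✓
Satisfying worlds: {1, 3, 4, 5}.
So p → □¬p fails at the other 1 world.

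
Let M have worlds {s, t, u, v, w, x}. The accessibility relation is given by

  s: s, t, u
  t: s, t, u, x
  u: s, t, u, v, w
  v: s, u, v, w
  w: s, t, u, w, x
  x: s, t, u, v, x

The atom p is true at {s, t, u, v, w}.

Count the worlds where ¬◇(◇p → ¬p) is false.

3

s: ◇(◇p → ¬p) is F. ✓
t: ◇(◇p → ¬p) is T. ✗
u: ◇(◇p → ¬p) is F. ✓
v: ◇(◇p → ¬p) is F. ✓
w: ◇(◇p → ¬p) is T. ✗
x: ◇(◇p → ¬p) is T. ✗
Satisfying worlds: {s, u, v}.
So ¬◇(◇p → ¬p) fails at the other 3 worlds.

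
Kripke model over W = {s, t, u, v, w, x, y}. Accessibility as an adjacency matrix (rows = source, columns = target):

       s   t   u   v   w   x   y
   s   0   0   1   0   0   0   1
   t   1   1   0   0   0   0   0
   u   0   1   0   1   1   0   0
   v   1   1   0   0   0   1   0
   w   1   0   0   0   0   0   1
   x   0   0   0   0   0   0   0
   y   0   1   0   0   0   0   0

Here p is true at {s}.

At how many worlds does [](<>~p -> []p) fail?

6

s: successors {u, y}; <>~p -> []p there: u:F, y:F. ✗
t: successors {s, t}; <>~p -> []p there: s:F, t:F. ✗
u: successors {t, v, w}; <>~p -> []p there: t:F, v:F, w:F. ✗
v: successors {s, t, x}; <>~p -> []p there: s:F, t:F, x:T. ✗
w: successors {s, y}; <>~p -> []p there: s:F, y:F. ✗
x: no successors, so [](<>~p -> []p) holds vacuously. ✓
y: successors {t}; <>~p -> []p there: t:F. ✗
Satisfying worlds: {x}.
So [](<>~p -> []p) fails at the other 6 worlds.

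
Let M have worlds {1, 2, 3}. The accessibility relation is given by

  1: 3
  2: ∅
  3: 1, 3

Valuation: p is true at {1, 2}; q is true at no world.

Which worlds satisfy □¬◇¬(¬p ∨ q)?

{2}

1: successors {3}; ¬◇¬(¬p ∨ q) there: 3:F. ✗
2: no successors, so □¬◇¬(¬p ∨ q) holds vacuously. ✓
3: successors {1, 3}; ¬◇¬(¬p ∨ q) there: 1:T, 3:F. ✗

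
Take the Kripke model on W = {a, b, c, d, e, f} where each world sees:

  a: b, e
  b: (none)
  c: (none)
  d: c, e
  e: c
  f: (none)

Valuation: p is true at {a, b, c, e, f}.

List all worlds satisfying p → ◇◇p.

{a, d}

a: p is T, ◇◇p is T. ✓
b: p is T, ◇◇p is F. ✗
c: p is T, ◇◇p is F. ✗
d: p is F, ◇◇p is T. ✓
e: p is T, ◇◇p is F. ✗
f: p is T, ◇◇p is F. ✗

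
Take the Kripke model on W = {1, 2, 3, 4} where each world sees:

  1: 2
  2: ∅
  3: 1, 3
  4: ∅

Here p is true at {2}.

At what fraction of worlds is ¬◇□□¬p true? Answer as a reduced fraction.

1: ◇□□¬p is T. ✗
2: ◇□□¬p is F. ✓
3: ◇□□¬p is T. ✗
4: ◇□□¬p is F. ✓
That's 2 of 4 worlds, so 2/4 = 1/2.

1/2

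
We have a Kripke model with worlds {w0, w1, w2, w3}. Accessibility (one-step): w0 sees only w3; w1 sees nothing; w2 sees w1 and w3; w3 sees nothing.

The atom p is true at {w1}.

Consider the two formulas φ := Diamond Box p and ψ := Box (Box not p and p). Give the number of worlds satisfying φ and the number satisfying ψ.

2 and 2

For Diamond Box p:
w0: successors {w3}; Box p there: w3:T. ✓
w1: no successors, so Diamond Box p fails. ✗
w2: successors {w1, w3}; Box p there: w1:T, w3:T. ✓
w3: no successors, so Diamond Box p fails. ✗
— 2 worlds.
For Box (Box not p and p):
w0: successors {w3}; Box not p and p there: w3:F. ✗
w1: no successors, so Box (Box not p and p) holds vacuously. ✓
w2: successors {w1, w3}; Box not p and p there: w1:T, w3:F. ✗
w3: no successors, so Box (Box not p and p) holds vacuously. ✓
— 2 worlds.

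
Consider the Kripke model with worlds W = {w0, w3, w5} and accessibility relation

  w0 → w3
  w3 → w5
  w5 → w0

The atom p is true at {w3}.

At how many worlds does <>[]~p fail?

1

w0: successors {w3}; []~p there: w3:T. ✓
w3: successors {w5}; []~p there: w5:T. ✓
w5: successors {w0}; []~p there: w0:F. ✗
Satisfying worlds: {w0, w3}.
So <>[]~p fails at the other 1 world.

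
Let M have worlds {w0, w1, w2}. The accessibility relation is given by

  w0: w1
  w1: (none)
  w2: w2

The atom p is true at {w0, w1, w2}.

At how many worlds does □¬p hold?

1

w0: successors {w1}; ¬p there: w1:F. ✗
w1: no successors, so □¬p holds vacuously. ✓
w2: successors {w2}; ¬p there: w2:F. ✗
Satisfying worlds: {w1}.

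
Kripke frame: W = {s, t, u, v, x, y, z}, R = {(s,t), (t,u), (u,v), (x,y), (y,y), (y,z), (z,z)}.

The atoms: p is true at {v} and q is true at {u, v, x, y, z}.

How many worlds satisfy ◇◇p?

1

s: successors {t}; ◇p there: t:F. ✗
t: successors {u}; ◇p there: u:T. ✓
u: successors {v}; ◇p there: v:F. ✗
v: no successors, so ◇◇p fails. ✗
x: successors {y}; ◇p there: y:F. ✗
y: successors {y, z}; ◇p there: y:F, z:F. ✗
z: successors {z}; ◇p there: z:F. ✗
Satisfying worlds: {t}.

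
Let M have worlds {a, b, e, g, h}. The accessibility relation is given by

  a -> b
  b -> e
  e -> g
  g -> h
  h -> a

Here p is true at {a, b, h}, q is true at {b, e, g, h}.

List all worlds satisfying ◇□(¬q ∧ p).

{g}

a: successors {b}; □(¬q ∧ p) there: b:F. ✗
b: successors {e}; □(¬q ∧ p) there: e:F. ✗
e: successors {g}; □(¬q ∧ p) there: g:F. ✗
g: successors {h}; □(¬q ∧ p) there: h:T. ✓
h: successors {a}; □(¬q ∧ p) there: a:F. ✗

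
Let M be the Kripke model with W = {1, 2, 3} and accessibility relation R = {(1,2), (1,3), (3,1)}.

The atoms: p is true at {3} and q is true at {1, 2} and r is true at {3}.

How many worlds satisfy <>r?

1

1: successors {2, 3}; r there: 2:F, 3:T. ✓
2: no successors, so <>r fails. ✗
3: successors {1}; r there: 1:F. ✗
Satisfying worlds: {1}.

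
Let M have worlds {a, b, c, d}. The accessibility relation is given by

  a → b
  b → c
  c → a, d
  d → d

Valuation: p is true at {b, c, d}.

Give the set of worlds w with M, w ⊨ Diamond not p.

a: successors {b}; not p there: b:F. ✗
b: successors {c}; not p there: c:F. ✗
c: successors {a, d}; not p there: a:T, d:F. ✓
d: successors {d}; not p there: d:F. ✗

{c}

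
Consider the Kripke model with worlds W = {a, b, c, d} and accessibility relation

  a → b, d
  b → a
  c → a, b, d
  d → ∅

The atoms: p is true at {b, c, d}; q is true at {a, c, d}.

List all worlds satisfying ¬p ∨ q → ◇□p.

{a, b, c}

a: ¬p ∨ q is T, ◇□p is T. ✓
b: ¬p ∨ q is F, ◇□p is T. ✓
c: ¬p ∨ q is T, ◇□p is T. ✓
d: ¬p ∨ q is T, ◇□p is F. ✗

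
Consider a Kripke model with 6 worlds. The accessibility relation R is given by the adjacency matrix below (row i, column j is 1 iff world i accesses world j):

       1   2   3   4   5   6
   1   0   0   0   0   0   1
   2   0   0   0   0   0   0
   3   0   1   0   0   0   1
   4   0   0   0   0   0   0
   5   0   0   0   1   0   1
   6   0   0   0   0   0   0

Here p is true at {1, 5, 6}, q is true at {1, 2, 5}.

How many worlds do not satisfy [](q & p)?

1: successors {6}; q & p there: 6:F. ✗
2: no successors, so [](q & p) holds vacuously. ✓
3: successors {2, 6}; q & p there: 2:F, 6:F. ✗
4: no successors, so [](q & p) holds vacuously. ✓
5: successors {4, 6}; q & p there: 4:F, 6:F. ✗
6: no successors, so [](q & p) holds vacuously. ✓
Satisfying worlds: {2, 4, 6}.
So [](q & p) fails at the other 3 worlds.

3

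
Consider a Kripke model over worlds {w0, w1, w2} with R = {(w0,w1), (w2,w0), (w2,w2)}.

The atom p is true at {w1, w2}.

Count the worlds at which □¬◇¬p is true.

2

w0: successors {w1}; ¬◇¬p there: w1:T. ✓
w1: no successors, so □¬◇¬p holds vacuously. ✓
w2: successors {w0, w2}; ¬◇¬p there: w0:T, w2:F. ✗
Satisfying worlds: {w0, w1}.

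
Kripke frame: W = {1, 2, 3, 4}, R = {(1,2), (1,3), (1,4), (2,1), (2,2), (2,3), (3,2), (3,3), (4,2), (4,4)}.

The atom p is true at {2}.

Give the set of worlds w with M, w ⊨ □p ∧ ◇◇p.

∅

1: □p is F, ◇◇p is T. ✗
2: □p is F, ◇◇p is T. ✗
3: □p is F, ◇◇p is T. ✗
4: □p is F, ◇◇p is T. ✗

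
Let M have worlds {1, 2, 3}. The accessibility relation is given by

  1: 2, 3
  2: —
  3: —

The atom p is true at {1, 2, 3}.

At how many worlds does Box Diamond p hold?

2

1: successors {2, 3}; Diamond p there: 2:F, 3:F. ✗
2: no successors, so Box Diamond p holds vacuously. ✓
3: no successors, so Box Diamond p holds vacuously. ✓
Satisfying worlds: {2, 3}.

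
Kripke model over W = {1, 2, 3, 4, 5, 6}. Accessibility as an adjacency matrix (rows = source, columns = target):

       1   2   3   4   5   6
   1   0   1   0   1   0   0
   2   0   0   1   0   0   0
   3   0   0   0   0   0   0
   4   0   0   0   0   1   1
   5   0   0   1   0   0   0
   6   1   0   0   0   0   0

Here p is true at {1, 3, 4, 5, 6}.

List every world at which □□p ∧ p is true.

{1, 3, 4, 5}

1: □□p is T, p is T. ✓
2: □□p is T, p is F. ✗
3: □□p is T, p is T. ✓
4: □□p is T, p is T. ✓
5: □□p is T, p is T. ✓
6: □□p is F, p is T. ✗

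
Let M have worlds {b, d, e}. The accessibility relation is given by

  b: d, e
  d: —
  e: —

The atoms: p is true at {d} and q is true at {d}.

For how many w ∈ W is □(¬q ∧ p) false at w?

1

b: successors {d, e}; ¬q ∧ p there: d:F, e:F. ✗
d: no successors, so □(¬q ∧ p) holds vacuously. ✓
e: no successors, so □(¬q ∧ p) holds vacuously. ✓
Satisfying worlds: {d, e}.
So □(¬q ∧ p) fails at the other 1 world.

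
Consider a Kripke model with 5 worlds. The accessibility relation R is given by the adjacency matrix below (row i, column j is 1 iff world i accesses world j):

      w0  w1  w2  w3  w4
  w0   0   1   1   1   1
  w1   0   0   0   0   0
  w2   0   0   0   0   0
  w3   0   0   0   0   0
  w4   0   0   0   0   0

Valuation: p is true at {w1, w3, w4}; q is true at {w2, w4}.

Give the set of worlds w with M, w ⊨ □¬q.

w0: successors {w1, w2, w3, w4}; ¬q there: w1:T, w2:F, w3:T, w4:F. ✗
w1: no successors, so □¬q holds vacuously. ✓
w2: no successors, so □¬q holds vacuously. ✓
w3: no successors, so □¬q holds vacuously. ✓
w4: no successors, so □¬q holds vacuously. ✓

{w1, w2, w3, w4}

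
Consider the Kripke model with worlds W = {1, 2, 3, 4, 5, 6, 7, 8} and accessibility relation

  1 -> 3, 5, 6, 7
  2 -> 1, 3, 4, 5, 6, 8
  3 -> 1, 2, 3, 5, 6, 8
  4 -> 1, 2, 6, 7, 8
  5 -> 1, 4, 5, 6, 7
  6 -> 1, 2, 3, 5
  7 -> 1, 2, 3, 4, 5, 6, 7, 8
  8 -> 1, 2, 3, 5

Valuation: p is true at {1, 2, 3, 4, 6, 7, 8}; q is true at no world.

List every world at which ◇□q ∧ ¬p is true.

∅

1: ◇□q is F, ¬p is F. ✗
2: ◇□q is F, ¬p is F. ✗
3: ◇□q is F, ¬p is F. ✗
4: ◇□q is F, ¬p is F. ✗
5: ◇□q is F, ¬p is T. ✗
6: ◇□q is F, ¬p is F. ✗
7: ◇□q is F, ¬p is F. ✗
8: ◇□q is F, ¬p is F. ✗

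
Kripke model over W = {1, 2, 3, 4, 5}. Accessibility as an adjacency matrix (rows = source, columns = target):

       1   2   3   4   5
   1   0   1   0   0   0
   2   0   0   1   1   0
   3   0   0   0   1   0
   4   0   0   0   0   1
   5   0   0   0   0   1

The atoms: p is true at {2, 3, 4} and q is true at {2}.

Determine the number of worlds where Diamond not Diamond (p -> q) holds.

1: successors {2}; not Diamond (p -> q) there: 2:T. ✓
2: successors {3, 4}; not Diamond (p -> q) there: 3:T, 4:F. ✓
3: successors {4}; not Diamond (p -> q) there: 4:F. ✗
4: successors {5}; not Diamond (p -> q) there: 5:F. ✗
5: successors {5}; not Diamond (p -> q) there: 5:F. ✗
Satisfying worlds: {1, 2}.

2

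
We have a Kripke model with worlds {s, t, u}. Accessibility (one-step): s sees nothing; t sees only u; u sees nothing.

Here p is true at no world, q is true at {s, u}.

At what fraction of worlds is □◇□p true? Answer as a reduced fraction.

s: no successors, so □◇□p holds vacuously. ✓
t: successors {u}; ◇□p there: u:F. ✗
u: no successors, so □◇□p holds vacuously. ✓
That's 2 of 3 worlds, so 2/3.

2/3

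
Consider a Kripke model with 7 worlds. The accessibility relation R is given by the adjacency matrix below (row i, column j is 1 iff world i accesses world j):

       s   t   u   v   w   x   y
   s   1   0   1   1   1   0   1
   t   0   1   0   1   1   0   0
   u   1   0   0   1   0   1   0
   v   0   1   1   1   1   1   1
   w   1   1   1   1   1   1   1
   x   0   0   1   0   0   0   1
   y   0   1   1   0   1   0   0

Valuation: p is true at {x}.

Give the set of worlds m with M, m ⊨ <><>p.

{s, t, u, v, w, x, y}

s: successors {s, u, v, w, y}; <>p there: s:F, u:T, v:T, w:T, y:F. ✓
t: successors {t, v, w}; <>p there: t:F, v:T, w:T. ✓
u: successors {s, v, x}; <>p there: s:F, v:T, x:F. ✓
v: successors {t, u, v, w, x, y}; <>p there: t:F, u:T, v:T, w:T, x:F, y:F. ✓
w: successors {s, t, u, v, w, x, y}; <>p there: s:F, t:F, u:T, v:T, w:T, x:F, y:F. ✓
x: successors {u, y}; <>p there: u:T, y:F. ✓
y: successors {t, u, w}; <>p there: t:F, u:T, w:T. ✓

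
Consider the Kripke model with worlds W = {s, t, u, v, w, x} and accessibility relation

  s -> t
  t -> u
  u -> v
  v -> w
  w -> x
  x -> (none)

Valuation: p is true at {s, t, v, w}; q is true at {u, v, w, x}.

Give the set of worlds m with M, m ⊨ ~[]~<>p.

s: []~<>p is T. ✗
t: []~<>p is F. ✓
u: []~<>p is F. ✓
v: []~<>p is T. ✗
w: []~<>p is T. ✗
x: []~<>p is T. ✗

{t, u}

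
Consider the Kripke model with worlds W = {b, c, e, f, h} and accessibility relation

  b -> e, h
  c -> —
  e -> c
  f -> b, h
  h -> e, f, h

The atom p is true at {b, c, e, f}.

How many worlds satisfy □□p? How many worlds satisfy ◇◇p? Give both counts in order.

2 and 3

For □□p:
b: successors {e, h}; □p there: e:T, h:F. ✗
c: no successors, so □□p holds vacuously. ✓
e: successors {c}; □p there: c:T. ✓
f: successors {b, h}; □p there: b:F, h:F. ✗
h: successors {e, f, h}; □p there: e:T, f:F, h:F. ✗
— 2 worlds.
For ◇◇p:
b: successors {e, h}; ◇p there: e:T, h:T. ✓
c: no successors, so ◇◇p fails. ✗
e: successors {c}; ◇p there: c:F. ✗
f: successors {b, h}; ◇p there: b:T, h:T. ✓
h: successors {e, f, h}; ◇p there: e:T, f:T, h:T. ✓
— 3 worlds.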